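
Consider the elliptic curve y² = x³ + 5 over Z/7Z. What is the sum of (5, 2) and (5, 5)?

O

The two points share x = 5 and their y-coordinates satisfy 2 + 5 ≡ 0 (mod 7), so they are inverses. Their sum is the point at infinity.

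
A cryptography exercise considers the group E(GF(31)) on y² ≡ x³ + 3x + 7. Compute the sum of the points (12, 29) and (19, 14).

(12, 29) + (19, 14). λ = (14 - 29)/(19 - 12) ≡ 16/7 mod 31. 7⁻¹ ≡ 9 (mod 31) since 7·9 = 63 ≡ 1, so λ ≡ 20.
  x = λ² - 12 - 19 = 400 - 31 ≡ 28; y = λ·(12 - 28) - 29 ≡ 23. → (28, 23)

(28, 23)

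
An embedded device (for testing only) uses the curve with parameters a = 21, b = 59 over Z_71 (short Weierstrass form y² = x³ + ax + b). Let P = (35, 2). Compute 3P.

Repeated addition: build up to 3P.
2P: tangent at (35, 2): λ = (3·35² + 21)/(2·2) ≡ 4/4. 4⁻¹ ≡ 18 (mod 71), so λ ≡ 4·18 ≡ 1.
  x = λ² - 35 - 35 = 1 - 70 ≡ 2; y = λ·(35 - 2) - 2 ≡ 31. → (2, 31)
3P: (2, 31) + (35, 2). λ = (2 - 31)/(35 - 2) ≡ 42/33 mod 71. 33⁻¹ ≡ 28 (mod 71) since 33·28 = 924 ≡ 1, so λ ≡ 40.
  x = λ² - 2 - 35 = 1600 - 37 ≡ 1; y = λ·(2 - 1) - 31 ≡ 9. → (1, 9)

(1, 9)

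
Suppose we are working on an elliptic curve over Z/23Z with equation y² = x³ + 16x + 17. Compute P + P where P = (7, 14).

tangent at (7, 14): λ = (3·7² + 16)/(2·14) ≡ 2/5. 5⁻¹ ≡ 14 (mod 23) since 5·14 = 70 ≡ 1, so λ ≡ 2·14 ≡ 5.
  x = λ² - 7 - 7 = 25 - 14 ≡ 11; y = λ·(7 - 11) - 14 ≡ 12. → (11, 12)

(11, 12)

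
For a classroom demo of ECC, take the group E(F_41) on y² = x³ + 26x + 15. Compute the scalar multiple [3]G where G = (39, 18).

Repeated addition: build up to 3G.
2G: tangent at (39, 18): λ = (3·39² + 26)/(2·18) ≡ 38/36. 36⁻¹ ≡ 8 (mod 41), so λ ≡ 38·8 ≡ 17.
  x = λ² - 39 - 39 = 289 - 78 ≡ 6; y = λ·(39 - 6) - 18 ≡ 10. → (6, 10)
3G: (6, 10) + (39, 18). λ = (18 - 10)/(39 - 6) ≡ 8/33 mod 41. 33⁻¹ ≡ 5 (mod 41), so λ ≡ 40.
  x = λ² - 6 - 39 = 1600 - 45 ≡ 38; y = λ·(6 - 38) - 10 ≡ 22. → (38, 22)

(38, 22)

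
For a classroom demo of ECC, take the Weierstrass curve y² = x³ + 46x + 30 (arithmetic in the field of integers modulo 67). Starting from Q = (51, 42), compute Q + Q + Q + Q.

Repeated addition: build up to 4Q.
2Q: tangent at (51, 42): λ = (3·51² + 46)/(2·42) ≡ 10/17. 17⁻¹ ≡ 4 (mod 67), so λ ≡ 10·4 ≡ 40.
  x = λ² - 51 - 51 = 1600 - 102 ≡ 24; y = λ·(51 - 24) - 42 ≡ 33. → (24, 33)
3Q: (24, 33) + (51, 42). λ = (42 - 33)/(51 - 24) ≡ 9/27 mod 67. 27⁻¹ ≡ 5 (mod 67) since 27·5 = 135 ≡ 1, so λ ≡ 45.
  x = λ² - 24 - 51 = 2025 - 75 ≡ 7; y = λ·(24 - 7) - 33 ≡ 62. → (7, 62)
4Q: (7, 62) + (51, 42). λ = (42 - 62)/(51 - 7) ≡ 47/44 mod 67. 44⁻¹ ≡ 32 (mod 67), so λ ≡ 30.
  x = λ² - 7 - 51 = 900 - 58 ≡ 38; y = λ·(7 - 38) - 62 ≡ 13. → (38, 13)

(38, 13)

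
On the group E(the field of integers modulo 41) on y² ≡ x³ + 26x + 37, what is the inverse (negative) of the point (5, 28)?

-(5, 28) = (5, -28 mod 41) = (5, 13).

(5, 13)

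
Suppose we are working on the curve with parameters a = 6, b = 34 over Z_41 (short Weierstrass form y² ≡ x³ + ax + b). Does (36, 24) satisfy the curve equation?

yes

y² = 24² ≡ 2; x³ + 6x + 34 = 46906 ≡ 2 (mod 41). 2 = 2.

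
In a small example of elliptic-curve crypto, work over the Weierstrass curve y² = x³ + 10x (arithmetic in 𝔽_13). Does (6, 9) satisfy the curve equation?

y² = 9² ≡ 3; x³ + 10x + 0 = 276 ≡ 3 (mod 13). 3 = 3.

yes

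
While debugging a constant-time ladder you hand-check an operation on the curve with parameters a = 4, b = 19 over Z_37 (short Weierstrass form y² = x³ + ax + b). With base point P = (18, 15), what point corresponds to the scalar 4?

(6, 0)

Double-and-add on 4 = (100)₂. Start with P = (18, 15) for the leading 1-bit.
double: tangent at (18, 15): λ = (3·18² + 4)/(2·15) ≡ 14/30. 30⁻¹ ≡ 21 (mod 37), so λ ≡ 14·21 ≡ 35.
  x = λ² - 18 - 18 = 1225 - 36 ≡ 5; y = λ·(18 - 5) - 15 ≡ 33. → (5, 33)
double: tangent at (5, 33): λ = (3·5² + 4)/(2·33) ≡ 5/29. 29⁻¹ ≡ 23 (mod 37), so λ ≡ 5·23 ≡ 4.
  x = λ² - 5 - 5 = 16 - 10 ≡ 6; y = λ·(5 - 6) - 33 ≡ 0. → (6, 0)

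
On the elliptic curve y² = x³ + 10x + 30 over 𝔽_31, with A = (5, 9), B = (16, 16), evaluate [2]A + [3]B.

First 2A:
Repeated addition: build up to 2A.
2A: tangent at (5, 9): λ = (3·5² + 10)/(2·9) ≡ 23/18. 18⁻¹ ≡ 19 (mod 31), so λ ≡ 23·19 ≡ 3.
  x = λ² - 5 - 5 = 9 - 10 ≡ 30; y = λ·(5 - 30) - 9 ≡ 9. → (30, 9)
2A = (30, 9).
Next 3B:
Repeated addition: build up to 3B.
2B: tangent at (16, 16): λ = (3·16² + 10)/(2·16) ≡ 3/1. 1⁻¹ ≡ 1 (mod 31) since 1·1 = 1 ≡ 1, so λ ≡ 3·1 ≡ 3.
  x = λ² - 16 - 16 = 9 - 32 ≡ 8; y = λ·(16 - 8) - 16 ≡ 8. → (8, 8)
3B: (8, 8) + (16, 16). λ = (16 - 8)/(16 - 8) ≡ 8/8 mod 31. 8⁻¹ ≡ 4 (mod 31), so λ ≡ 1.
  x = λ² - 8 - 16 = 1 - 24 ≡ 8; y = λ·(8 - 8) - 8 ≡ 23. → (8, 23)
3B = (8, 23).
Finally 2A + 3B:
(30, 9) + (8, 23). λ = (23 - 9)/(8 - 30) ≡ 14/9 mod 31. 9⁻¹ ≡ 7 (mod 31) since 9·7 = 63 ≡ 1, so λ ≡ 5.
  x = λ² - 30 - 8 = 25 - 38 ≡ 18; y = λ·(30 - 18) - 9 ≡ 20. → (18, 20)

(18, 20)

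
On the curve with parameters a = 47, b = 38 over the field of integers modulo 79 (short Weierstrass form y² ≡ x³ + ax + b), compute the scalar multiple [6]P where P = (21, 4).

Repeated addition: build up to 6P.
2P: tangent at (21, 4): λ = (3·21² + 47)/(2·4) ≡ 27/8. 8⁻¹ ≡ 10 (mod 79), so λ ≡ 27·10 ≡ 33.
  x = λ² - 21 - 21 = 1089 - 42 ≡ 20; y = λ·(21 - 20) - 4 ≡ 29. → (20, 29)
3P: (20, 29) + (21, 4). λ = (4 - 29)/(21 - 20) ≡ 54/1 mod 79. 1⁻¹ ≡ 1 (mod 79), so λ ≡ 54.
  x = λ² - 20 - 21 = 2916 - 41 ≡ 31; y = λ·(20 - 31) - 29 ≡ 9. → (31, 9)
4P: (31, 9) + (21, 4). λ = (4 - 9)/(21 - 31) ≡ 74/69 mod 79. 69⁻¹ ≡ 71 (mod 79) since 69·71 = 4899 ≡ 1, so λ ≡ 40.
  x = λ² - 31 - 21 = 1600 - 52 ≡ 47; y = λ·(31 - 47) - 9 ≡ 62. → (47, 62)
5P: (47, 62) + (21, 4). λ = (4 - 62)/(21 - 47) ≡ 21/53 mod 79. 53⁻¹ ≡ 3 (mod 79), so λ ≡ 63.
  x = λ² - 47 - 21 = 3969 - 68 ≡ 30; y = λ·(47 - 30) - 62 ≡ 61. → (30, 61)
6P: (30, 61) + (21, 4). λ = (4 - 61)/(21 - 30) ≡ 22/70 mod 79. 70⁻¹ ≡ 35 (mod 79), so λ ≡ 59.
  x = λ² - 30 - 21 = 3481 - 51 ≡ 33; y = λ·(30 - 33) - 61 ≡ 78. → (33, 78)

(33, 78)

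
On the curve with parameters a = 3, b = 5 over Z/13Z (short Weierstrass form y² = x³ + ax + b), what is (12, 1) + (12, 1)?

(11, 2)

tangent at (12, 1): λ = (3·12² + 3)/(2·1) ≡ 6/2. 2⁻¹ ≡ 7 (mod 13), so λ ≡ 6·7 ≡ 3.
  x = λ² - 12 - 12 = 9 - 24 ≡ 11; y = λ·(12 - 11) - 1 ≡ 2. → (11, 2)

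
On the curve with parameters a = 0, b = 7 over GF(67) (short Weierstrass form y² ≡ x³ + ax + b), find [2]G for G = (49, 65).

(58, 45)

tangent at (49, 65): λ = (3·49² + 0)/(2·65) ≡ 34/63. 63⁻¹ ≡ 50 (mod 67), so λ ≡ 34·50 ≡ 25.
  x = λ² - 49 - 49 = 625 - 98 ≡ 58; y = λ·(49 - 58) - 65 ≡ 45. → (58, 45)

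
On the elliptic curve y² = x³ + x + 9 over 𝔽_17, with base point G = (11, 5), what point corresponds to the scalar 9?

Double-and-add on 9 = (1001)₂. Start with G = (11, 5) for the leading 1-bit.
double: tangent at (11, 5): λ = (3·11² + 1)/(2·5) ≡ 7/10. 10⁻¹ ≡ 12 (mod 17), so λ ≡ 7·12 ≡ 16.
  x = λ² - 11 - 11 = 256 - 22 ≡ 13; y = λ·(11 - 13) - 5 ≡ 14. → (13, 14)
double: tangent at (13, 14): λ = (3·13² + 1)/(2·14) ≡ 15/11. 11⁻¹ ≡ 14 (mod 17), so λ ≡ 15·14 ≡ 6.
  x = λ² - 13 - 13 = 36 - 26 ≡ 10; y = λ·(13 - 10) - 14 ≡ 4. → (10, 4)
double: tangent at (10, 4): λ = (3·10² + 1)/(2·4) ≡ 12/8. 8⁻¹ ≡ 15 (mod 17) since 8·15 = 120 ≡ 1, so λ ≡ 12·15 ≡ 10.
  x = λ² - 10 - 10 = 100 - 20 ≡ 12; y = λ·(10 - 12) - 4 ≡ 10. → (12, 10)
add G: (12, 10) + (11, 5). λ = (5 - 10)/(11 - 12) ≡ 12/16 mod 17. 16⁻¹ ≡ 16 (mod 17) since 16·16 = 256 ≡ 1, so λ ≡ 5.
  x = λ² - 12 - 11 = 25 - 23 ≡ 2; y = λ·(12 - 2) - 10 ≡ 6. → (2, 6)

(2, 6)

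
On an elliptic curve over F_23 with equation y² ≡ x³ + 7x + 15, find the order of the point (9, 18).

3

2P: tangent at (9, 18): λ = (3·9² + 7)/(2·18) ≡ 20/13. 13⁻¹ ≡ 16 (mod 23), so λ ≡ 20·16 ≡ 21.
  x = λ² - 9 - 9 = 441 - 18 ≡ 9; y = λ·(9 - 9) - 18 ≡ 5. → (9, 5)
3P: (9, 5) + (9, 18): same x and y₁ ≡ -y₂, so the sum is the point at infinity.
3P = the point at infinity, so the order is 3.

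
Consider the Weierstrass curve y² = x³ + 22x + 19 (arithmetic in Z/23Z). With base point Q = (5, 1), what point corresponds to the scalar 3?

Repeated addition: build up to 3Q.
2Q: tangent at (5, 1): λ = (3·5² + 22)/(2·1) ≡ 5/2. 2⁻¹ ≡ 12 (mod 23), so λ ≡ 5·12 ≡ 14.
  x = λ² - 5 - 5 = 196 - 10 ≡ 2; y = λ·(5 - 2) - 1 ≡ 18. → (2, 18)
3Q: (2, 18) + (5, 1). λ = (1 - 18)/(5 - 2) ≡ 6/3 mod 23. 3⁻¹ ≡ 8 (mod 23) since 3·8 = 24 ≡ 1, so λ ≡ 2.
  x = λ² - 2 - 5 = 4 - 7 ≡ 20; y = λ·(2 - 20) - 18 ≡ 15. → (20, 15)

(20, 15)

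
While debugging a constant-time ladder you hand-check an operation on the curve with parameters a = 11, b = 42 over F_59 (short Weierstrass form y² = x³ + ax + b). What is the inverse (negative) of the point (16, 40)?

-(16, 40) = (16, -40 mod 59) = (16, 19).

(16, 19)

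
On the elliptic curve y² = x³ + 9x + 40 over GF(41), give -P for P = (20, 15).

-(20, 15) = (20, -15 mod 41) = (20, 26).

(20, 26)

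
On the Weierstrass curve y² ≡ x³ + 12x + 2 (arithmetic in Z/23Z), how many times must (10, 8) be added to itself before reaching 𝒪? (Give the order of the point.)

9

2P: tangent at (10, 8): λ = (3·10² + 12)/(2·8) ≡ 13/16. 16⁻¹ ≡ 13 (mod 23), so λ ≡ 13·13 ≡ 8.
  x = λ² - 10 - 10 = 64 - 20 ≡ 21; y = λ·(10 - 21) - 8 ≡ 19. → (21, 19)
3P: (21, 19) + (10, 8). λ = (8 - 19)/(10 - 21) ≡ 12/12 mod 23. 12⁻¹ ≡ 2 (mod 23), so λ ≡ 1.
  x = λ² - 21 - 10 = 1 - 31 ≡ 16; y = λ·(21 - 16) - 19 ≡ 9. → (16, 9)
4P: (16, 9) + (10, 8). λ = (8 - 9)/(10 - 16) ≡ 22/17 mod 23. 17⁻¹ ≡ 19 (mod 23), so λ ≡ 4.
  x = λ² - 16 - 10 = 16 - 26 ≡ 13; y = λ·(16 - 13) - 9 ≡ 3. → (13, 3)
5P: (13, 3) + (10, 8). λ = (8 - 3)/(10 - 13) ≡ 5/20 mod 23. 20⁻¹ ≡ 15 (mod 23), so λ ≡ 6.
  x = λ² - 13 - 10 = 36 - 23 ≡ 13; y = λ·(13 - 13) - 3 ≡ 20. → (13, 20)
6P: (13, 20) + (10, 8). λ = (8 - 20)/(10 - 13) ≡ 11/20 mod 23. 20⁻¹ ≡ 15 (mod 23) since 20·15 = 300 ≡ 1, so λ ≡ 4.
  x = λ² - 13 - 10 = 16 - 23 ≡ 16; y = λ·(13 - 16) - 20 ≡ 14. → (16, 14)
7P: (16, 14) + (10, 8). λ = (8 - 14)/(10 - 16) ≡ 17/17 mod 23. 17⁻¹ ≡ 19 (mod 23), so λ ≡ 1.
  x = λ² - 16 - 10 = 1 - 26 ≡ 21; y = λ·(16 - 21) - 14 ≡ 4. → (21, 4)
8P: (21, 4) + (10, 8). λ = (8 - 4)/(10 - 21) ≡ 4/12 mod 23. 12⁻¹ ≡ 2 (mod 23), so λ ≡ 8.
  x = λ² - 21 - 10 = 64 - 31 ≡ 10; y = λ·(21 - 10) - 4 ≡ 15. → (10, 15)
9P: (10, 15) + (10, 8): same x and y₁ ≡ -y₂, so the sum is 𝒪.
9P = 𝒪, so the order is 9.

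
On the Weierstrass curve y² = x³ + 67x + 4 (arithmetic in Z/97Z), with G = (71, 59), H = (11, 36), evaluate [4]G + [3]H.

(22, 1)

First 4G:
Repeated addition: build up to 4G.
2G: tangent at (71, 59): λ = (3·71² + 67)/(2·59) ≡ 58/21. 21⁻¹ ≡ 37 (mod 97), so λ ≡ 58·37 ≡ 12.
  x = λ² - 71 - 71 = 144 - 142 ≡ 2; y = λ·(71 - 2) - 59 ≡ 90. → (2, 90)
3G: (2, 90) + (71, 59). λ = (59 - 90)/(71 - 2) ≡ 66/69 mod 97. 69⁻¹ ≡ 45 (mod 97), so λ ≡ 60.
  x = λ² - 2 - 71 = 3600 - 73 ≡ 35; y = λ·(2 - 35) - 90 ≡ 64. → (35, 64)
4G: (35, 64) + (71, 59). λ = (59 - 64)/(71 - 35) ≡ 92/36 mod 97. 36⁻¹ ≡ 62 (mod 97) since 36·62 = 2232 ≡ 1, so λ ≡ 78.
  x = λ² - 35 - 71 = 6084 - 106 ≡ 61; y = λ·(35 - 61) - 64 ≡ 42. → (61, 42)
4G = (61, 42).
Next 3H:
Repeated addition: build up to 3H.
2H: tangent at (11, 36): λ = (3·11² + 67)/(2·36) ≡ 42/72. 72⁻¹ ≡ 31 (mod 97), so λ ≡ 42·31 ≡ 41.
  x = λ² - 11 - 11 = 1681 - 22 ≡ 10; y = λ·(11 - 10) - 36 ≡ 5. → (10, 5)
3H: (10, 5) + (11, 36). λ = (36 - 5)/(11 - 10) ≡ 31/1 mod 97. 1⁻¹ ≡ 1 (mod 97), so λ ≡ 31.
  x = λ² - 10 - 11 = 961 - 21 ≡ 67; y = λ·(10 - 67) - 5 ≡ 71. → (67, 71)
3H = (67, 71).
Finally 4G + 3H:
(61, 42) + (67, 71). λ = (71 - 42)/(67 - 61) ≡ 29/6 mod 97. 6⁻¹ ≡ 81 (mod 97) since 6·81 = 486 ≡ 1, so λ ≡ 21.
  x = λ² - 61 - 67 = 441 - 128 ≡ 22; y = λ·(61 - 22) - 42 ≡ 1. → (22, 1)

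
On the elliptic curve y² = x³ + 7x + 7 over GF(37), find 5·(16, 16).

(20, 9)

Write G = (16, 16).
Double-and-add on 5 = (101)₂. Start with G = (16, 16) for the leading 1-bit.
double: tangent at (16, 16): λ = (3·16² + 7)/(2·16) ≡ 35/32. 32⁻¹ ≡ 22 (mod 37) since 32·22 = 704 ≡ 1, so λ ≡ 35·22 ≡ 30.
  x = λ² - 16 - 16 = 900 - 32 ≡ 17; y = λ·(16 - 17) - 16 ≡ 28. → (17, 28)
double: tangent at (17, 28): λ = (3·17² + 7)/(2·28) ≡ 23/19. 19⁻¹ ≡ 2 (mod 37) since 19·2 = 38 ≡ 1, so λ ≡ 23·2 ≡ 9.
  x = λ² - 17 - 17 = 81 - 34 ≡ 10; y = λ·(17 - 10) - 28 ≡ 35. → (10, 35)
add G: (10, 35) + (16, 16). λ = (16 - 35)/(16 - 10) ≡ 18/6 mod 37. 6⁻¹ ≡ 31 (mod 37), so λ ≡ 3.
  x = λ² - 10 - 16 = 9 - 26 ≡ 20; y = λ·(10 - 20) - 35 ≡ 9. → (20, 9)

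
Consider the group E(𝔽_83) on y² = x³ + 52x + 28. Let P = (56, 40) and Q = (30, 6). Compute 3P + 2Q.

(25, 42)

First 3P:
Repeated addition: build up to 3P.
2P: tangent at (56, 40): λ = (3·56² + 52)/(2·40) ≡ 81/80. 80⁻¹ ≡ 55 (mod 83), so λ ≡ 81·55 ≡ 56.
  x = λ² - 56 - 56 = 3136 - 112 ≡ 36; y = λ·(56 - 36) - 40 ≡ 1. → (36, 1)
3P: (36, 1) + (56, 40). λ = (40 - 1)/(56 - 36) ≡ 39/20 mod 83. 20⁻¹ ≡ 54 (mod 83), so λ ≡ 31.
  x = λ² - 36 - 56 = 961 - 92 ≡ 39; y = λ·(36 - 39) - 1 ≡ 72. → (39, 72)
3P = (39, 72).
Next 2Q:
Repeated addition: build up to 2Q.
2Q: tangent at (30, 6): λ = (3·30² + 52)/(2·6) ≡ 13/12. 12⁻¹ ≡ 7 (mod 83) since 12·7 = 84 ≡ 1, so λ ≡ 13·7 ≡ 8.
  x = λ² - 30 - 30 = 64 - 60 ≡ 4; y = λ·(30 - 4) - 6 ≡ 36. → (4, 36)
2Q = (4, 36).
Finally 3P + 2Q:
(39, 72) + (4, 36). λ = (36 - 72)/(4 - 39) ≡ 47/48 mod 83. 48⁻¹ ≡ 64 (mod 83), so λ ≡ 20.
  x = λ² - 39 - 4 = 400 - 43 ≡ 25; y = λ·(39 - 25) - 72 ≡ 42. → (25, 42)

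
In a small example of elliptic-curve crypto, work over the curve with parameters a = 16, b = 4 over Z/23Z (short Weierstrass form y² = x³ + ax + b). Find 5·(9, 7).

(9, 7)

Write G = (9, 7).
Repeated addition: build up to 5G.
2G: tangent at (9, 7): λ = (3·9² + 16)/(2·7) ≡ 6/14. 14⁻¹ ≡ 5 (mod 23) since 14·5 = 70 ≡ 1, so λ ≡ 6·5 ≡ 7.
  x = λ² - 9 - 9 = 49 - 18 ≡ 8; y = λ·(9 - 8) - 7 ≡ 0. → (8, 0)
3G: (8, 0) + (9, 7). λ = (7 - 0)/(9 - 8) ≡ 7/1 mod 23. 1⁻¹ ≡ 1 (mod 23) since 1·1 = 1 ≡ 1, so λ ≡ 7.
  x = λ² - 8 - 9 = 49 - 17 ≡ 9; y = λ·(8 - 9) - 0 ≡ 16. → (9, 16)
4G: (9, 16) + (9, 7): same x and y₁ ≡ -y₂, so the sum is 𝒪.
5G: 𝒪 + (9, 7) = (9, 7) (identity).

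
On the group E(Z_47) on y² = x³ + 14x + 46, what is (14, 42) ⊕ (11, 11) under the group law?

(40, 34)

(14, 42) + (11, 11). λ = (11 - 42)/(11 - 14) ≡ 16/44 mod 47. 44⁻¹ ≡ 31 (mod 47) since 44·31 = 1364 ≡ 1, so λ ≡ 26.
  x = λ² - 14 - 11 = 676 - 25 ≡ 40; y = λ·(14 - 40) - 42 ≡ 34. → (40, 34)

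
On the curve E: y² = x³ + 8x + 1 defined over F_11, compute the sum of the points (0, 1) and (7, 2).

(0, 1) + (7, 2). λ = (2 - 1)/(7 - 0) ≡ 1/7 mod 11. 7⁻¹ ≡ 8 (mod 11), so λ ≡ 8.
  x = λ² - 0 - 7 = 64 - 7 ≡ 2; y = λ·(0 - 2) - 1 ≡ 5. → (2, 5)

(2, 5)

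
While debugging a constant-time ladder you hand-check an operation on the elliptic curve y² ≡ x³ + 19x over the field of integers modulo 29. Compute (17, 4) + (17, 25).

The two points share x = 17 and their y-coordinates satisfy 4 + 25 ≡ 0 (mod 29), so they are inverses. Their sum is 𝒪.

O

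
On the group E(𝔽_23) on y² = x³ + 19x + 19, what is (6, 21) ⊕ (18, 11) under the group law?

(6, 21) + (18, 11). λ = (11 - 21)/(18 - 6) ≡ 13/12 mod 23. 12⁻¹ ≡ 2 (mod 23), so λ ≡ 3.
  x = λ² - 6 - 18 = 9 - 24 ≡ 8; y = λ·(6 - 8) - 21 ≡ 19. → (8, 19)

(8, 19)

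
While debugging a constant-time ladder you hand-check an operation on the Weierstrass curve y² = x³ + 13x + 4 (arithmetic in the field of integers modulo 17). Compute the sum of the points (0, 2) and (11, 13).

(0, 2) + (11, 13). λ = (13 - 2)/(11 - 0) ≡ 11/11 mod 17. 11⁻¹ ≡ 14 (mod 17), so λ ≡ 1.
  x = λ² - 0 - 11 = 1 - 11 ≡ 7; y = λ·(0 - 7) - 2 ≡ 8. → (7, 8)

(7, 8)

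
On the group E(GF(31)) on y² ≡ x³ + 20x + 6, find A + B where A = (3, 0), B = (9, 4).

(3, 0) + (9, 4). λ = (4 - 0)/(9 - 3) ≡ 4/6 mod 31. 6⁻¹ ≡ 26 (mod 31) since 6·26 = 156 ≡ 1, so λ ≡ 11.
  x = λ² - 3 - 9 = 121 - 12 ≡ 16; y = λ·(3 - 16) - 0 ≡ 12. → (16, 12)

(16, 12)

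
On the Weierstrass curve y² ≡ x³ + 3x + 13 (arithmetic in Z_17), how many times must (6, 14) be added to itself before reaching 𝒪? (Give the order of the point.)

2P: tangent at (6, 14): λ = (3·6² + 3)/(2·14) ≡ 9/11. 11⁻¹ ≡ 14 (mod 17) since 11·14 = 154 ≡ 1, so λ ≡ 9·14 ≡ 7.
  x = λ² - 6 - 6 = 49 - 12 ≡ 3; y = λ·(6 - 3) - 14 ≡ 7. → (3, 7)
3P: (3, 7) + (6, 14). λ = (14 - 7)/(6 - 3) ≡ 7/3 mod 17. 3⁻¹ ≡ 6 (mod 17), so λ ≡ 8.
  x = λ² - 3 - 6 = 64 - 9 ≡ 4; y = λ·(3 - 4) - 7 ≡ 2. → (4, 2)
4P: (4, 2) + (6, 14). λ = (14 - 2)/(6 - 4) ≡ 12/2 mod 17. 2⁻¹ ≡ 9 (mod 17), so λ ≡ 6.
  x = λ² - 4 - 6 = 36 - 10 ≡ 9; y = λ·(4 - 9) - 2 ≡ 2. → (9, 2)
5P: (9, 2) + (6, 14). λ = (14 - 2)/(6 - 9) ≡ 12/14 mod 17. 14⁻¹ ≡ 11 (mod 17), so λ ≡ 13.
  x = λ² - 9 - 6 = 169 - 15 ≡ 1; y = λ·(9 - 1) - 2 ≡ 0. → (1, 0)
6P: (1, 0) + (6, 14). λ = (14 - 0)/(6 - 1) ≡ 14/5 mod 17. 5⁻¹ ≡ 7 (mod 17), so λ ≡ 13.
  x = λ² - 1 - 6 = 169 - 7 ≡ 9; y = λ·(1 - 9) - 0 ≡ 15. → (9, 15)
7P: (9, 15) + (6, 14). λ = (14 - 15)/(6 - 9) ≡ 16/14 mod 17. 14⁻¹ ≡ 11 (mod 17) since 14·11 = 154 ≡ 1, so λ ≡ 6.
  x = λ² - 9 - 6 = 36 - 15 ≡ 4; y = λ·(9 - 4) - 15 ≡ 15. → (4, 15)
8P: (4, 15) + (6, 14). λ = (14 - 15)/(6 - 4) ≡ 16/2 mod 17. 2⁻¹ ≡ 9 (mod 17), so λ ≡ 8.
  x = λ² - 4 - 6 = 64 - 10 ≡ 3; y = λ·(4 - 3) - 15 ≡ 10. → (3, 10)
9P: (3, 10) + (6, 14). λ = (14 - 10)/(6 - 3) ≡ 4/3 mod 17. 3⁻¹ ≡ 6 (mod 17) since 3·6 = 18 ≡ 1, so λ ≡ 7.
  x = λ² - 3 - 6 = 49 - 9 ≡ 6; y = λ·(3 - 6) - 10 ≡ 3. → (6, 3)
10P: (6, 3) + (6, 14): same x and y₁ ≡ -y₂, so the sum is 𝒪.
10P = 𝒪, so the order is 10.

10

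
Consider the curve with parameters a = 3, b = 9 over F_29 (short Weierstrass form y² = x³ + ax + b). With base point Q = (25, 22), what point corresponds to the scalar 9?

Double-and-add on 9 = (1001)₂. Start with Q = (25, 22) for the leading 1-bit.
double: tangent at (25, 22): λ = (3·25² + 3)/(2·22) ≡ 22/15. 15⁻¹ ≡ 2 (mod 29), so λ ≡ 22·2 ≡ 15.
  x = λ² - 25 - 25 = 225 - 50 ≡ 1; y = λ·(25 - 1) - 22 ≡ 19. → (1, 19)
double: tangent at (1, 19): λ = (3·1² + 3)/(2·19) ≡ 6/9. 9⁻¹ ≡ 13 (mod 29) since 9·13 = 117 ≡ 1, so λ ≡ 6·13 ≡ 20.
  x = λ² - 1 - 1 = 400 - 2 ≡ 21; y = λ·(1 - 21) - 19 ≡ 16. → (21, 16)
double: tangent at (21, 16): λ = (3·21² + 3)/(2·16) ≡ 21/3. 3⁻¹ ≡ 10 (mod 29), so λ ≡ 21·10 ≡ 7.
  x = λ² - 21 - 21 = 49 - 42 ≡ 7; y = λ·(21 - 7) - 16 ≡ 24. → (7, 24)
add Q: (7, 24) + (25, 22). λ = (22 - 24)/(25 - 7) ≡ 27/18 mod 29. 18⁻¹ ≡ 21 (mod 29), so λ ≡ 16.
  x = λ² - 7 - 25 = 256 - 32 ≡ 21; y = λ·(7 - 21) - 24 ≡ 13. → (21, 13)

(21, 13)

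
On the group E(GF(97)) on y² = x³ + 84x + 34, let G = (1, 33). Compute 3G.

(77, 65)

Repeated addition: build up to 3G.
2G: tangent at (1, 33): λ = (3·1² + 84)/(2·33) ≡ 87/66. 66⁻¹ ≡ 25 (mod 97), so λ ≡ 87·25 ≡ 41.
  x = λ² - 1 - 1 = 1681 - 2 ≡ 30; y = λ·(1 - 30) - 33 ≡ 39. → (30, 39)
3G: (30, 39) + (1, 33). λ = (33 - 39)/(1 - 30) ≡ 91/68 mod 97. 68⁻¹ ≡ 10 (mod 97), so λ ≡ 37.
  x = λ² - 30 - 1 = 1369 - 31 ≡ 77; y = λ·(30 - 77) - 39 ≡ 65. → (77, 65)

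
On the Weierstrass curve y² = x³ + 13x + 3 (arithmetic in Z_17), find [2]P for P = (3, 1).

tangent at (3, 1): λ = (3·3² + 13)/(2·1) ≡ 6/2. 2⁻¹ ≡ 9 (mod 17), so λ ≡ 6·9 ≡ 3.
  x = λ² - 3 - 3 = 9 - 6 ≡ 3; y = λ·(3 - 3) - 1 ≡ 16. → (3, 16)

(3, 16)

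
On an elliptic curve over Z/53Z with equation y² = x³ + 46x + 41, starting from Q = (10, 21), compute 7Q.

(14, 14)

Double-and-add on 7 = (111)₂. Start with Q = (10, 21) for the leading 1-bit.
double: tangent at (10, 21): λ = (3·10² + 46)/(2·21) ≡ 28/42. 42⁻¹ ≡ 24 (mod 53), so λ ≡ 28·24 ≡ 36.
  x = λ² - 10 - 10 = 1296 - 20 ≡ 4; y = λ·(10 - 4) - 21 ≡ 36. → (4, 36)
add Q: (4, 36) + (10, 21). λ = (21 - 36)/(10 - 4) ≡ 38/6 mod 53. 6⁻¹ ≡ 9 (mod 53), so λ ≡ 24.
  x = λ² - 4 - 10 = 576 - 14 ≡ 32; y = λ·(4 - 32) - 36 ≡ 34. → (32, 34)
double: tangent at (32, 34): λ = (3·32² + 46)/(2·34) ≡ 44/15. 15⁻¹ ≡ 46 (mod 53) since 15·46 = 690 ≡ 1, so λ ≡ 44·46 ≡ 10.
  x = λ² - 32 - 32 = 100 - 64 ≡ 36; y = λ·(32 - 36) - 34 ≡ 32. → (36, 32)
add Q: (36, 32) + (10, 21). λ = (21 - 32)/(10 - 36) ≡ 42/27 mod 53. 27⁻¹ ≡ 2 (mod 53), so λ ≡ 31.
  x = λ² - 36 - 10 = 961 - 46 ≡ 14; y = λ·(36 - 14) - 32 ≡ 14. → (14, 14)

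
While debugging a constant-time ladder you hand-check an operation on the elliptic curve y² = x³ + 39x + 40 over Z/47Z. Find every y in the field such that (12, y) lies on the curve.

11, 36

x³ + 39x + 40 = 2236 ≡ 27 (mod 47).
Square roots of 27 mod 47: 11 and 36 (since 11² = 121 ≡ 27).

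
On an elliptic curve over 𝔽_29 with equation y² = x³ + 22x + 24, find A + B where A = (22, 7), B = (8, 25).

(19, 14)

(22, 7) + (8, 25). λ = (25 - 7)/(8 - 22) ≡ 18/15 mod 29. 15⁻¹ ≡ 2 (mod 29) since 15·2 = 30 ≡ 1, so λ ≡ 7.
  x = λ² - 22 - 8 = 49 - 30 ≡ 19; y = λ·(22 - 19) - 7 ≡ 14. → (19, 14)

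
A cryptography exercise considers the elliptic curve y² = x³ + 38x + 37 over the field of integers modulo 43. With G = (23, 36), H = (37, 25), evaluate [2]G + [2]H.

First 2G:
Repeated addition: build up to 2G.
2G: tangent at (23, 36): λ = (3·23² + 38)/(2·36) ≡ 34/29. 29⁻¹ ≡ 3 (mod 43) since 29·3 = 87 ≡ 1, so λ ≡ 34·3 ≡ 16.
  x = λ² - 23 - 23 = 256 - 46 ≡ 38; y = λ·(23 - 38) - 36 ≡ 25. → (38, 25)
2G = (38, 25).
Next 2H:
Repeated addition: build up to 2H.
2H: tangent at (37, 25): λ = (3·37² + 38)/(2·25) ≡ 17/7. 7⁻¹ ≡ 37 (mod 43), so λ ≡ 17·37 ≡ 27.
  x = λ² - 37 - 37 = 729 - 74 ≡ 10; y = λ·(37 - 10) - 25 ≡ 16. → (10, 16)
2H = (10, 16).
Finally 2G + 2H:
(38, 25) + (10, 16). λ = (16 - 25)/(10 - 38) ≡ 34/15 mod 43. 15⁻¹ ≡ 23 (mod 43), so λ ≡ 8.
  x = λ² - 38 - 10 = 64 - 48 ≡ 16; y = λ·(38 - 16) - 25 ≡ 22. → (16, 22)

(16, 22)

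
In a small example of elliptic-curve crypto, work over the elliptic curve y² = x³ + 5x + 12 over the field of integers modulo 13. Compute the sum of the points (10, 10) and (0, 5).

(10, 10) + (0, 5). λ = (5 - 10)/(0 - 10) ≡ 8/3 mod 13. 3⁻¹ ≡ 9 (mod 13) since 3·9 = 27 ≡ 1, so λ ≡ 7.
  x = λ² - 10 - 0 = 49 - 10 ≡ 0; y = λ·(10 - 0) - 10 ≡ 8. → (0, 8)

(0, 8)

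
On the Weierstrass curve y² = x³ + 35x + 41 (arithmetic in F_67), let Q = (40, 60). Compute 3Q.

Repeated addition: build up to 3Q.
2Q: tangent at (40, 60): λ = (3·40² + 35)/(2·60) ≡ 11/53. 53⁻¹ ≡ 43 (mod 67), so λ ≡ 11·43 ≡ 4.
  x = λ² - 40 - 40 = 16 - 80 ≡ 3; y = λ·(40 - 3) - 60 ≡ 21. → (3, 21)
3Q: (3, 21) + (40, 60). λ = (60 - 21)/(40 - 3) ≡ 39/37 mod 67. 37⁻¹ ≡ 29 (mod 67), so λ ≡ 59.
  x = λ² - 3 - 40 = 3481 - 43 ≡ 21; y = λ·(3 - 21) - 21 ≡ 56. → (21, 56)

(21, 56)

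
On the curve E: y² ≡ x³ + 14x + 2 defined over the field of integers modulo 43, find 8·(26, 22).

Write G = (26, 22).
Double-and-add on 8 = (1000)₂. Start with G = (26, 22) for the leading 1-bit.
double: tangent at (26, 22): λ = (3·26² + 14)/(2·22) ≡ 21/1. 1⁻¹ ≡ 1 (mod 43), so λ ≡ 21·1 ≡ 21.
  x = λ² - 26 - 26 = 441 - 52 ≡ 2; y = λ·(26 - 2) - 22 ≡ 9. → (2, 9)
double: tangent at (2, 9): λ = (3·2² + 14)/(2·9) ≡ 26/18. 18⁻¹ ≡ 12 (mod 43), so λ ≡ 26·12 ≡ 11.
  x = λ² - 2 - 2 = 121 - 4 ≡ 31; y = λ·(2 - 31) - 9 ≡ 16. → (31, 16)
double: tangent at (31, 16): λ = (3·31² + 14)/(2·16) ≡ 16/32. 32⁻¹ ≡ 39 (mod 43), so λ ≡ 16·39 ≡ 22.
  x = λ² - 31 - 31 = 484 - 62 ≡ 35; y = λ·(31 - 35) - 16 ≡ 25. → (35, 25)

(35, 25)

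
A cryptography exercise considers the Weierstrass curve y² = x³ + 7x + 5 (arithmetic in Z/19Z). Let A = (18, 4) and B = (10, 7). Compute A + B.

(18, 4) + (10, 7). λ = (7 - 4)/(10 - 18) ≡ 3/11 mod 19. 11⁻¹ ≡ 7 (mod 19), so λ ≡ 2.
  x = λ² - 18 - 10 = 4 - 28 ≡ 14; y = λ·(18 - 14) - 4 ≡ 4. → (14, 4)

(14, 4)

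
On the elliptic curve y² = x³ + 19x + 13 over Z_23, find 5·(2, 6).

(0, 6)

Write P = (2, 6).
Repeated addition: build up to 5P.
2P: tangent at (2, 6): λ = (3·2² + 19)/(2·6) ≡ 8/12. 12⁻¹ ≡ 2 (mod 23), so λ ≡ 8·2 ≡ 16.
  x = λ² - 2 - 2 = 256 - 4 ≡ 22; y = λ·(2 - 22) - 6 ≡ 19. → (22, 19)
3P: (22, 19) + (2, 6). λ = (6 - 19)/(2 - 22) ≡ 10/3 mod 23. 3⁻¹ ≡ 8 (mod 23) since 3·8 = 24 ≡ 1, so λ ≡ 11.
  x = λ² - 22 - 2 = 121 - 24 ≡ 5; y = λ·(22 - 5) - 19 ≡ 7. → (5, 7)
4P: (5, 7) + (2, 6). λ = (6 - 7)/(2 - 5) ≡ 22/20 mod 23. 20⁻¹ ≡ 15 (mod 23), so λ ≡ 8.
  x = λ² - 5 - 2 = 64 - 7 ≡ 11; y = λ·(5 - 11) - 7 ≡ 14. → (11, 14)
5P: (11, 14) + (2, 6). λ = (6 - 14)/(2 - 11) ≡ 15/14 mod 23. 14⁻¹ ≡ 5 (mod 23) since 14·5 = 70 ≡ 1, so λ ≡ 6.
  x = λ² - 11 - 2 = 36 - 13 ≡ 0; y = λ·(11 - 0) - 14 ≡ 6. → (0, 6)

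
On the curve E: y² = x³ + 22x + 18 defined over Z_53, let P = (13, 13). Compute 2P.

tangent at (13, 13): λ = (3·13² + 22)/(2·13) ≡ 52/26. 26⁻¹ ≡ 51 (mod 53) since 26·51 = 1326 ≡ 1, so λ ≡ 52·51 ≡ 2.
  x = λ² - 13 - 13 = 4 - 26 ≡ 31; y = λ·(13 - 31) - 13 ≡ 4. → (31, 4)

(31, 4)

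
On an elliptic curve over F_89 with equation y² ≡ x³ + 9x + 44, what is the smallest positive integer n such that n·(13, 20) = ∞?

11

2P: tangent at (13, 20): λ = (3·13² + 9)/(2·20) ≡ 71/40. 40⁻¹ ≡ 69 (mod 89) since 40·69 = 2760 ≡ 1, so λ ≡ 71·69 ≡ 4.
  x = λ² - 13 - 13 = 16 - 26 ≡ 79; y = λ·(13 - 79) - 20 ≡ 72. → (79, 72)
3P: (79, 72) + (13, 20). λ = (20 - 72)/(13 - 79) ≡ 37/23 mod 89. 23⁻¹ ≡ 31 (mod 89), so λ ≡ 79.
  x = λ² - 79 - 13 = 6241 - 92 ≡ 8; y = λ·(79 - 8) - 72 ≡ 19. → (8, 19)
4P: (8, 19) + (13, 20). λ = (20 - 19)/(13 - 8) ≡ 1/5 mod 89. 5⁻¹ ≡ 18 (mod 89), so λ ≡ 18.
  x = λ² - 8 - 13 = 324 - 21 ≡ 36; y = λ·(8 - 36) - 19 ≡ 11. → (36, 11)
5P: (36, 11) + (13, 20). λ = (20 - 11)/(13 - 36) ≡ 9/66 mod 89. 66⁻¹ ≡ 58 (mod 89) since 66·58 = 3828 ≡ 1, so λ ≡ 77.
  x = λ² - 36 - 13 = 5929 - 49 ≡ 6; y = λ·(36 - 6) - 11 ≡ 74. → (6, 74)
6P: (6, 74) + (13, 20). λ = (20 - 74)/(13 - 6) ≡ 35/7 mod 89. 7⁻¹ ≡ 51 (mod 89), so λ ≡ 5.
  x = λ² - 6 - 13 = 25 - 19 ≡ 6; y = λ·(6 - 6) - 74 ≡ 15. → (6, 15)
7P: (6, 15) + (13, 20). λ = (20 - 15)/(13 - 6) ≡ 5/7 mod 89. 7⁻¹ ≡ 51 (mod 89) since 7·51 = 357 ≡ 1, so λ ≡ 77.
  x = λ² - 6 - 13 = 5929 - 19 ≡ 36; y = λ·(6 - 36) - 15 ≡ 78. → (36, 78)
8P: (36, 78) + (13, 20). λ = (20 - 78)/(13 - 36) ≡ 31/66 mod 89. 66⁻¹ ≡ 58 (mod 89) since 66·58 = 3828 ≡ 1, so λ ≡ 18.
  x = λ² - 36 - 13 = 324 - 49 ≡ 8; y = λ·(36 - 8) - 78 ≡ 70. → (8, 70)
9P: (8, 70) + (13, 20). λ = (20 - 70)/(13 - 8) ≡ 39/5 mod 89. 5⁻¹ ≡ 18 (mod 89), so λ ≡ 79.
  x = λ² - 8 - 13 = 6241 - 21 ≡ 79; y = λ·(8 - 79) - 70 ≡ 17. → (79, 17)
10P: (79, 17) + (13, 20). λ = (20 - 17)/(13 - 79) ≡ 3/23 mod 89. 23⁻¹ ≡ 31 (mod 89) since 23·31 = 713 ≡ 1, so λ ≡ 4.
  x = λ² - 79 - 13 = 16 - 92 ≡ 13; y = λ·(79 - 13) - 17 ≡ 69. → (13, 69)
11P: (13, 69) + (13, 20): same x and y₁ ≡ -y₂, so the sum is ∞.
11P = ∞, so the order is 11.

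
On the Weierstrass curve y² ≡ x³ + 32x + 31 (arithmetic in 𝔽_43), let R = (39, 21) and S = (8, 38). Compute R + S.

(21, 26)

(39, 21) + (8, 38). λ = (38 - 21)/(8 - 39) ≡ 17/12 mod 43. 12⁻¹ ≡ 18 (mod 43) since 12·18 = 216 ≡ 1, so λ ≡ 5.
  x = λ² - 39 - 8 = 25 - 47 ≡ 21; y = λ·(39 - 21) - 21 ≡ 26. → (21, 26)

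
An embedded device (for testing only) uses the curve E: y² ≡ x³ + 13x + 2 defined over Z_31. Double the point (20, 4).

tangent at (20, 4): λ = (3·20² + 13)/(2·4) ≡ 4/8. 8⁻¹ ≡ 4 (mod 31) since 8·4 = 32 ≡ 1, so λ ≡ 4·4 ≡ 16.
  x = λ² - 20 - 20 = 256 - 40 ≡ 30; y = λ·(20 - 30) - 4 ≡ 22. → (30, 22)

(30, 22)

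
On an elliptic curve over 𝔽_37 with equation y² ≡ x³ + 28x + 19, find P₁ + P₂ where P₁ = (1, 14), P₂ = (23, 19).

(1, 14) + (23, 19). λ = (19 - 14)/(23 - 1) ≡ 5/22 mod 37. 22⁻¹ ≡ 32 (mod 37) since 22·32 = 704 ≡ 1, so λ ≡ 12.
  x = λ² - 1 - 23 = 144 - 24 ≡ 9; y = λ·(1 - 9) - 14 ≡ 1. → (9, 1)

(9, 1)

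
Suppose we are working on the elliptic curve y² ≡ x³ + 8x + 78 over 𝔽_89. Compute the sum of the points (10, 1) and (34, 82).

(10, 1) + (34, 82). λ = (82 - 1)/(34 - 10) ≡ 81/24 mod 89. 24⁻¹ ≡ 26 (mod 89), so λ ≡ 59.
  x = λ² - 10 - 34 = 3481 - 44 ≡ 55; y = λ·(10 - 55) - 1 ≡ 14. → (55, 14)

(55, 14)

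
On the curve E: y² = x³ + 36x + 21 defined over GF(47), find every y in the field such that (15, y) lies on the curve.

none

x³ + 36x + 21 = 3936 ≡ 35 (mod 47).
35 is a non-residue mod 47; no y exists.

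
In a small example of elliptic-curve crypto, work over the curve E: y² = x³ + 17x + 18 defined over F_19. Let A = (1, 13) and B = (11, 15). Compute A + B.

(1, 13) + (11, 15). λ = (15 - 13)/(11 - 1) ≡ 2/10 mod 19. 10⁻¹ ≡ 2 (mod 19), so λ ≡ 4.
  x = λ² - 1 - 11 = 16 - 12 ≡ 4; y = λ·(1 - 4) - 13 ≡ 13. → (4, 13)

(4, 13)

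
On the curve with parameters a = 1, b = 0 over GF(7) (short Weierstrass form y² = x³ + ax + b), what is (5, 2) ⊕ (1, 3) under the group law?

(5, 2) + (1, 3). λ = (3 - 2)/(1 - 5) ≡ 1/3 mod 7. 3⁻¹ ≡ 5 (mod 7) since 3·5 = 15 ≡ 1, so λ ≡ 5.
  x = λ² - 5 - 1 = 25 - 6 ≡ 5; y = λ·(5 - 5) - 2 ≡ 5. → (5, 5)

(5, 5)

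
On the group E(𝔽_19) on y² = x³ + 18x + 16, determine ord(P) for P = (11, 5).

8

2P: tangent at (11, 5): λ = (3·11² + 18)/(2·5) ≡ 1/10. 10⁻¹ ≡ 2 (mod 19), so λ ≡ 1·2 ≡ 2.
  x = λ² - 11 - 11 = 4 - 22 ≡ 1; y = λ·(11 - 1) - 5 ≡ 15. → (1, 15)
3P: (1, 15) + (11, 5). λ = (5 - 15)/(11 - 1) ≡ 9/10 mod 19. 10⁻¹ ≡ 2 (mod 19), so λ ≡ 18.
  x = λ² - 1 - 11 = 324 - 12 ≡ 8; y = λ·(1 - 8) - 15 ≡ 11. → (8, 11)
4P: (8, 11) + (11, 5). λ = (5 - 11)/(11 - 8) ≡ 13/3 mod 19. 3⁻¹ ≡ 13 (mod 19) since 3·13 = 39 ≡ 1, so λ ≡ 17.
  x = λ² - 8 - 11 = 289 - 19 ≡ 4; y = λ·(8 - 4) - 11 ≡ 0. → (4, 0)
5P: (4, 0) + (11, 5). λ = (5 - 0)/(11 - 4) ≡ 5/7 mod 19. 7⁻¹ ≡ 11 (mod 19), so λ ≡ 17.
  x = λ² - 4 - 11 = 289 - 15 ≡ 8; y = λ·(4 - 8) - 0 ≡ 8. → (8, 8)
6P: (8, 8) + (11, 5). λ = (5 - 8)/(11 - 8) ≡ 16/3 mod 19. 3⁻¹ ≡ 13 (mod 19) since 3·13 = 39 ≡ 1, so λ ≡ 18.
  x = λ² - 8 - 11 = 324 - 19 ≡ 1; y = λ·(8 - 1) - 8 ≡ 4. → (1, 4)
7P: (1, 4) + (11, 5). λ = (5 - 4)/(11 - 1) ≡ 1/10 mod 19. 10⁻¹ ≡ 2 (mod 19), so λ ≡ 2.
  x = λ² - 1 - 11 = 4 - 12 ≡ 11; y = λ·(1 - 11) - 4 ≡ 14. → (11, 14)
8P: (11, 14) + (11, 5): same x and y₁ ≡ -y₂, so the sum is 𝒪.
8P = 𝒪, so the order is 8.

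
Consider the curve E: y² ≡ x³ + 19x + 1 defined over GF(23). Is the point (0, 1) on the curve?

y² = 1² ≡ 1; x³ + 19x + 1 = 1 ≡ 1 (mod 23). 1 = 1.

yes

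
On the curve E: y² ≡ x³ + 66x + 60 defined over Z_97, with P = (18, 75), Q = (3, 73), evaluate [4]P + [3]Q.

(47, 24)

First 4P:
Repeated addition: build up to 4P.
2P: tangent at (18, 75): λ = (3·18² + 66)/(2·75) ≡ 68/53. 53⁻¹ ≡ 11 (mod 97) since 53·11 = 583 ≡ 1, so λ ≡ 68·11 ≡ 69.
  x = λ² - 18 - 18 = 4761 - 36 ≡ 69; y = λ·(18 - 69) - 75 ≡ 92. → (69, 92)
3P: (69, 92) + (18, 75). λ = (75 - 92)/(18 - 69) ≡ 80/46 mod 97. 46⁻¹ ≡ 19 (mod 97), so λ ≡ 65.
  x = λ² - 69 - 18 = 4225 - 87 ≡ 64; y = λ·(69 - 64) - 92 ≡ 39. → (64, 39)
4P: (64, 39) + (18, 75). λ = (75 - 39)/(18 - 64) ≡ 36/51 mod 97. 51⁻¹ ≡ 78 (mod 97) since 51·78 = 3978 ≡ 1, so λ ≡ 92.
  x = λ² - 64 - 18 = 8464 - 82 ≡ 40; y = λ·(64 - 40) - 39 ≡ 35. → (40, 35)
4P = (40, 35).
Next 3Q:
Repeated addition: build up to 3Q.
2Q: tangent at (3, 73): λ = (3·3² + 66)/(2·73) ≡ 93/49. 49⁻¹ ≡ 2 (mod 97) since 49·2 = 98 ≡ 1, so λ ≡ 93·2 ≡ 89.
  x = λ² - 3 - 3 = 7921 - 6 ≡ 58; y = λ·(3 - 58) - 73 ≡ 76. → (58, 76)
3Q: (58, 76) + (3, 73). λ = (73 - 76)/(3 - 58) ≡ 94/42 mod 97. 42⁻¹ ≡ 67 (mod 97) since 42·67 = 2814 ≡ 1, so λ ≡ 90.
  x = λ² - 58 - 3 = 8100 - 61 ≡ 85; y = λ·(58 - 85) - 76 ≡ 16. → (85, 16)
3Q = (85, 16).
Finally 4P + 3Q:
(40, 35) + (85, 16). λ = (16 - 35)/(85 - 40) ≡ 78/45 mod 97. 45⁻¹ ≡ 69 (mod 97), so λ ≡ 47.
  x = λ² - 40 - 85 = 2209 - 125 ≡ 47; y = λ·(40 - 47) - 35 ≡ 24. → (47, 24)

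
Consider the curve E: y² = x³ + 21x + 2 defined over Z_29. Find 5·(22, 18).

(7, 12)

Write P = (22, 18).
Double-and-add on 5 = (101)₂. Start with P = (22, 18) for the leading 1-bit.
double: tangent at (22, 18): λ = (3·22² + 21)/(2·18) ≡ 23/7. 7⁻¹ ≡ 25 (mod 29), so λ ≡ 23·25 ≡ 24.
  x = λ² - 22 - 22 = 576 - 44 ≡ 10; y = λ·(22 - 10) - 18 ≡ 9. → (10, 9)
double: tangent at (10, 9): λ = (3·10² + 21)/(2·9) ≡ 2/18. 18⁻¹ ≡ 21 (mod 29), so λ ≡ 2·21 ≡ 13.
  x = λ² - 10 - 10 = 169 - 20 ≡ 4; y = λ·(10 - 4) - 9 ≡ 11. → (4, 11)
add P: (4, 11) + (22, 18). λ = (18 - 11)/(22 - 4) ≡ 7/18 mod 29. 18⁻¹ ≡ 21 (mod 29) since 18·21 = 378 ≡ 1, so λ ≡ 2.
  x = λ² - 4 - 22 = 4 - 26 ≡ 7; y = λ·(4 - 7) - 11 ≡ 12. → (7, 12)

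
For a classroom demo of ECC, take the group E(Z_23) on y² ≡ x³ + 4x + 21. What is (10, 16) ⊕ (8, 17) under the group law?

(10, 16) + (8, 17). λ = (17 - 16)/(8 - 10) ≡ 1/21 mod 23. 21⁻¹ ≡ 11 (mod 23), so λ ≡ 11.
  x = λ² - 10 - 8 = 121 - 18 ≡ 11; y = λ·(10 - 11) - 16 ≡ 19. → (11, 19)

(11, 19)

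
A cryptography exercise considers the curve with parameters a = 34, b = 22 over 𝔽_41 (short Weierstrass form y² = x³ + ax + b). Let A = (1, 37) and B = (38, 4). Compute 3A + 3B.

(22, 15)

First 3A:
Repeated addition: build up to 3A.
2A: tangent at (1, 37): λ = (3·1² + 34)/(2·37) ≡ 37/33. 33⁻¹ ≡ 5 (mod 41), so λ ≡ 37·5 ≡ 21.
  x = λ² - 1 - 1 = 441 - 2 ≡ 29; y = λ·(1 - 29) - 37 ≡ 31. → (29, 31)
3A: (29, 31) + (1, 37). λ = (37 - 31)/(1 - 29) ≡ 6/13 mod 41. 13⁻¹ ≡ 19 (mod 41), so λ ≡ 32.
  x = λ² - 29 - 1 = 1024 - 30 ≡ 10; y = λ·(29 - 10) - 31 ≡ 3. → (10, 3)
3A = (10, 3).
Next 3B:
Repeated addition: build up to 3B.
2B: tangent at (38, 4): λ = (3·38² + 34)/(2·4) ≡ 20/8. 8⁻¹ ≡ 36 (mod 41), so λ ≡ 20·36 ≡ 23.
  x = λ² - 38 - 38 = 529 - 76 ≡ 2; y = λ·(38 - 2) - 4 ≡ 4. → (2, 4)
3B: (2, 4) + (38, 4). λ = (4 - 4)/(38 - 2) ≡ 0/36 mod 41. 36⁻¹ ≡ 8 (mod 41) since 36·8 = 288 ≡ 1, so λ ≡ 0.
  x = λ² - 2 - 38 = 0 - 40 ≡ 1; y = λ·(2 - 1) - 4 ≡ 37. → (1, 37)
3B = (1, 37).
Finally 3A + 3B:
(10, 3) + (1, 37). λ = (37 - 3)/(1 - 10) ≡ 34/32 mod 41. 32⁻¹ ≡ 9 (mod 41) since 32·9 = 288 ≡ 1, so λ ≡ 19.
  x = λ² - 10 - 1 = 361 - 11 ≡ 22; y = λ·(10 - 22) - 3 ≡ 15. → (22, 15)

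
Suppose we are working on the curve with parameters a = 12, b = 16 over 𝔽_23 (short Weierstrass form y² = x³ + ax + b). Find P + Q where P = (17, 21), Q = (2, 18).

(17, 21) + (2, 18). λ = (18 - 21)/(2 - 17) ≡ 20/8 mod 23. 8⁻¹ ≡ 3 (mod 23) since 8·3 = 24 ≡ 1, so λ ≡ 14.
  x = λ² - 17 - 2 = 196 - 19 ≡ 16; y = λ·(17 - 16) - 21 ≡ 16. → (16, 16)

(16, 16)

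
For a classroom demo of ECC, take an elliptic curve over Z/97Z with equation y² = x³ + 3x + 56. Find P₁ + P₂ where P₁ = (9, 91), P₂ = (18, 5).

(9, 91) + (18, 5). λ = (5 - 91)/(18 - 9) ≡ 11/9 mod 97. 9⁻¹ ≡ 54 (mod 97), so λ ≡ 12.
  x = λ² - 9 - 18 = 144 - 27 ≡ 20; y = λ·(9 - 20) - 91 ≡ 68. → (20, 68)

(20, 68)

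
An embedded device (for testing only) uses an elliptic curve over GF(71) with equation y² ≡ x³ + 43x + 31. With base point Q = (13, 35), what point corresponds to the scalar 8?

Repeated addition: build up to 8Q.
2Q: tangent at (13, 35): λ = (3·13² + 43)/(2·35) ≡ 53/70. 70⁻¹ ≡ 70 (mod 71), so λ ≡ 53·70 ≡ 18.
  x = λ² - 13 - 13 = 324 - 26 ≡ 14; y = λ·(13 - 14) - 35 ≡ 18. → (14, 18)
3Q: (14, 18) + (13, 35). λ = (35 - 18)/(13 - 14) ≡ 17/70 mod 71. 70⁻¹ ≡ 70 (mod 71), so λ ≡ 54.
  x = λ² - 14 - 13 = 2916 - 27 ≡ 49; y = λ·(14 - 49) - 18 ≡ 9. → (49, 9)
4Q: (49, 9) + (13, 35). λ = (35 - 9)/(13 - 49) ≡ 26/35 mod 71. 35⁻¹ ≡ 69 (mod 71), so λ ≡ 19.
  x = λ² - 49 - 13 = 361 - 62 ≡ 15; y = λ·(49 - 15) - 9 ≡ 69. → (15, 69)
5Q: (15, 69) + (13, 35). λ = (35 - 69)/(13 - 15) ≡ 37/69 mod 71. 69⁻¹ ≡ 35 (mod 71) since 69·35 = 2415 ≡ 1, so λ ≡ 17.
  x = λ² - 15 - 13 = 289 - 28 ≡ 48; y = λ·(15 - 48) - 69 ≡ 9. → (48, 9)
6Q: (48, 9) + (13, 35). λ = (35 - 9)/(13 - 48) ≡ 26/36 mod 71. 36⁻¹ ≡ 2 (mod 71), so λ ≡ 52.
  x = λ² - 48 - 13 = 2704 - 61 ≡ 16; y = λ·(48 - 16) - 9 ≡ 22. → (16, 22)
7Q: (16, 22) + (13, 35). λ = (35 - 22)/(13 - 16) ≡ 13/68 mod 71. 68⁻¹ ≡ 47 (mod 71), so λ ≡ 43.
  x = λ² - 16 - 13 = 1849 - 29 ≡ 45; y = λ·(16 - 45) - 22 ≡ 9. → (45, 9)
8Q: (45, 9) + (13, 35). λ = (35 - 9)/(13 - 45) ≡ 26/39 mod 71. 39⁻¹ ≡ 51 (mod 71), so λ ≡ 48.
  x = λ² - 45 - 13 = 2304 - 58 ≡ 45; y = λ·(45 - 45) - 9 ≡ 62. → (45, 62)

(45, 62)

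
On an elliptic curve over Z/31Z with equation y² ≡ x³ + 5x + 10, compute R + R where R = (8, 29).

(9, 28)

tangent at (8, 29): λ = (3·8² + 5)/(2·29) ≡ 11/27. 27⁻¹ ≡ 23 (mod 31), so λ ≡ 11·23 ≡ 5.
  x = λ² - 8 - 8 = 25 - 16 ≡ 9; y = λ·(8 - 9) - 29 ≡ 28. → (9, 28)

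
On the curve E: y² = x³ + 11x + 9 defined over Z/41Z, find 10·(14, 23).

(2, 11)

Write Q = (14, 23).
Repeated addition: build up to 10Q.
2Q: tangent at (14, 23): λ = (3·14² + 11)/(2·23) ≡ 25/5. 5⁻¹ ≡ 33 (mod 41) since 5·33 = 165 ≡ 1, so λ ≡ 25·33 ≡ 5.
  x = λ² - 14 - 14 = 25 - 28 ≡ 38; y = λ·(14 - 38) - 23 ≡ 21. → (38, 21)
3Q: (38, 21) + (14, 23). λ = (23 - 21)/(14 - 38) ≡ 2/17 mod 41. 17⁻¹ ≡ 29 (mod 41), so λ ≡ 17.
  x = λ² - 38 - 14 = 289 - 52 ≡ 32; y = λ·(38 - 32) - 21 ≡ 40. → (32, 40)
4Q: (32, 40) + (14, 23). λ = (23 - 40)/(14 - 32) ≡ 24/23 mod 41. 23⁻¹ ≡ 25 (mod 41), so λ ≡ 26.
  x = λ² - 32 - 14 = 676 - 46 ≡ 15; y = λ·(32 - 15) - 40 ≡ 33. → (15, 33)
5Q: (15, 33) + (14, 23). λ = (23 - 33)/(14 - 15) ≡ 31/40 mod 41. 40⁻¹ ≡ 40 (mod 41), so λ ≡ 10.
  x = λ² - 15 - 14 = 100 - 29 ≡ 30; y = λ·(15 - 30) - 33 ≡ 22. → (30, 22)
6Q: (30, 22) + (14, 23). λ = (23 - 22)/(14 - 30) ≡ 1/25 mod 41. 25⁻¹ ≡ 23 (mod 41), so λ ≡ 23.
  x = λ² - 30 - 14 = 529 - 44 ≡ 34; y = λ·(30 - 34) - 22 ≡ 9. → (34, 9)
7Q: (34, 9) + (14, 23). λ = (23 - 9)/(14 - 34) ≡ 14/21 mod 41. 21⁻¹ ≡ 2 (mod 41) since 21·2 = 42 ≡ 1, so λ ≡ 28.
  x = λ² - 34 - 14 = 784 - 48 ≡ 39; y = λ·(34 - 39) - 9 ≡ 15. → (39, 15)
8Q: (39, 15) + (14, 23). λ = (23 - 15)/(14 - 39) ≡ 8/16 mod 41. 16⁻¹ ≡ 18 (mod 41) since 16·18 = 288 ≡ 1, so λ ≡ 21.
  x = λ² - 39 - 14 = 441 - 53 ≡ 19; y = λ·(39 - 19) - 15 ≡ 36. → (19, 36)
9Q: (19, 36) + (14, 23). λ = (23 - 36)/(14 - 19) ≡ 28/36 mod 41. 36⁻¹ ≡ 8 (mod 41) since 36·8 = 288 ≡ 1, so λ ≡ 19.
  x = λ² - 19 - 14 = 361 - 33 ≡ 0; y = λ·(19 - 0) - 36 ≡ 38. → (0, 38)
10Q: (0, 38) + (14, 23). λ = (23 - 38)/(14 - 0) ≡ 26/14 mod 41. 14⁻¹ ≡ 3 (mod 41) since 14·3 = 42 ≡ 1, so λ ≡ 37.
  x = λ² - 0 - 14 = 1369 - 14 ≡ 2; y = λ·(0 - 2) - 38 ≡ 11. → (2, 11)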